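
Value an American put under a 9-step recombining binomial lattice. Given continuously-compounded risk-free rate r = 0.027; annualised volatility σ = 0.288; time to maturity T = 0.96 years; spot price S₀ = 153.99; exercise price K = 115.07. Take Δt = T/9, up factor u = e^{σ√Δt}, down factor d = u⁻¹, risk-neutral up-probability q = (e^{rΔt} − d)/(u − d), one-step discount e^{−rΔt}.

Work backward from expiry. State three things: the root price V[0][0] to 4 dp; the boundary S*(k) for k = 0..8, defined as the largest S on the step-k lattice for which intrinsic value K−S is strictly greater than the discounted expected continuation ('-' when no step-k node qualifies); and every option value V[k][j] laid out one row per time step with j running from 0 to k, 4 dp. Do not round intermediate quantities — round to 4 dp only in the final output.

params: Δt=0.10667 u=1.09863 d=0.91023 q=0.49181 e^(-rΔt)=0.99712
t_9 payoffs: 49.0245 35.3544 18.8550 0.0000 0.0000 0.0000 0.0000 0.0000 0.0000 0.0000
t_8: node(8,0) S=72.5593 payoff=42.5107 vs cont=42.1798 → 42.5107 [stop]  node(8,1) S=87.5776 payoff=27.4924 vs cont=27.1615 → 27.4924 [stop]  node(8,2) S=105.7043 payoff=9.3657 vs cont=9.5543 → 9.5543 [wait]  node(8,3) S=127.5830 payoff=0.0000 vs cont=0.0000 → 0.0000 [wait]  node(8,4) S=153.9900 payoff=0.0000 vs cont=0.0000 → 0.0000 [wait]  node(8,5) S=185.8627 payoff=0.0000 vs cont=0.0000 → 0.0000 [wait]  node(8,6) S=224.3325 payoff=0.0000 vs cont=0.0000 → 0.0000 [wait]  node(8,7) S=270.7647 payoff=0.0000 vs cont=0.0000 → 0.0000 [wait]  node(8,8) S=326.8074 payoff=0.0000 vs cont=0.0000 → 0.0000 [wait]  ⇒ S*(8)=87.5776
t_7: node(7,0) S=79.7156 payoff=35.3544 vs cont=35.0235 → 35.3544 [stop]  node(7,1) S=96.2150 payoff=18.8550 vs cont=18.6166 → 18.8550 [stop]  node(7,2) S=116.1296 payoff=0.0000 vs cont=4.8414 → 4.8414 [wait]  node(7,3) S=140.1660 payoff=0.0000 vs cont=0.0000 → 0.0000 [wait]  node(7,4) S=169.1774 payoff=0.0000 vs cont=0.0000 → 0.0000 [wait]  node(7,5) S=204.1937 payoff=0.0000 vs cont=0.0000 → 0.0000 [wait]  node(7,6) S=246.4575 payoff=0.0000 vs cont=0.0000 → 0.0000 [wait]  node(7,7) S=297.4691 payoff=0.0000 vs cont=0.0000 → 0.0000 [wait]  ⇒ S*(7)=96.2150
t_6: node(6,0) S=87.5776 payoff=27.4924 vs cont=27.1615 → 27.4924 [stop]  node(6,1) S=105.7043 payoff=9.3657 vs cont=11.9286 → 11.9286 [wait]  node(6,2) S=127.5830 payoff=0.0000 vs cont=2.4533 → 2.4533 [wait]  node(6,3) S=153.9900 payoff=0.0000 vs cont=0.0000 → 0.0000 [wait]  node(6,4) S=185.8627 payoff=0.0000 vs cont=0.0000 → 0.0000 [wait]  node(6,5) S=224.3325 payoff=0.0000 vs cont=0.0000 → 0.0000 [wait]  node(6,6) S=270.7647 payoff=0.0000 vs cont=0.0000 → 0.0000 [wait]  ⇒ S*(6)=87.5776
t_5: node(5,0) S=96.2150 payoff=18.8550 vs cont=19.7809 → 19.7809 [wait]  node(5,1) S=116.1296 payoff=0.0000 vs cont=7.2476 → 7.2476 [wait]  node(5,2) S=140.1660 payoff=0.0000 vs cont=1.2432 → 1.2432 [wait]  node(5,3) S=169.1774 payoff=0.0000 vs cont=0.0000 → 0.0000 [wait]  node(5,4) S=204.1937 payoff=0.0000 vs cont=0.0000 → 0.0000 [wait]  node(5,5) S=246.4575 payoff=0.0000 vs cont=0.0000 → 0.0000 [wait]  ⇒ S*(5)=-
t_4: node(4,0) S=105.7043 payoff=9.3657 vs cont=13.5777 → 13.5777 [wait]  node(4,1) S=127.5830 payoff=0.0000 vs cont=4.2822 → 4.2822 [wait]  node(4,2) S=153.9900 payoff=0.0000 vs cont=0.6299 → 0.6299 [wait]  node(4,3) S=185.8627 payoff=0.0000 vs cont=0.0000 → 0.0000 [wait]  node(4,4) S=224.3325 payoff=0.0000 vs cont=0.0000 → 0.0000 [wait]  ⇒ S*(4)=-
t_3: node(3,0) S=116.1296 payoff=0.0000 vs cont=8.9802 → 8.9802 [wait]  node(3,1) S=140.1660 payoff=0.0000 vs cont=2.4788 → 2.4788 [wait]  node(3,2) S=169.1774 payoff=0.0000 vs cont=0.3192 → 0.3192 [wait]  node(3,3) S=204.1937 payoff=0.0000 vs cont=0.0000 → 0.0000 [wait]  ⇒ S*(3)=-
t_2: node(2,0) S=127.5830 payoff=0.0000 vs cont=5.7661 → 5.7661 [wait]  node(2,1) S=153.9900 payoff=0.0000 vs cont=1.4126 → 1.4126 [wait]  node(2,2) S=185.8627 payoff=0.0000 vs cont=0.1618 → 0.1618 [wait]  ⇒ S*(2)=-
t_1: node(1,0) S=140.1660 payoff=0.0000 vs cont=3.6146 → 3.6146 [wait]  node(1,1) S=169.1774 payoff=0.0000 vs cont=0.7951 → 0.7951 [wait]  ⇒ S*(1)=-
t_0: node(0,0) S=153.9900 payoff=0.0000 vs cont=2.2216 → 2.2216 [wait]  ⇒ S*(0)=-

price = 2.2216
boundary = - - - - - - 87.5776 96.2150 87.5776
tree:
2.2216
3.6146 0.7951
5.7661 1.4126 0.1618
8.9802 2.4788 0.3192 0.0000
13.5777 4.2822 0.6299 0.0000 0.0000
19.7809 7.2476 1.2432 0.0000 0.0000 0.0000
27.4924 11.9286 2.4533 0.0000 0.0000 0.0000 0.0000
35.3544 18.8550 4.8414 0.0000 0.0000 0.0000 0.0000 0.0000
42.5107 27.4924 9.5543 0.0000 0.0000 0.0000 0.0000 0.0000 0.0000
49.0245 35.3544 18.8550 0.0000 0.0000 0.0000 0.0000 0.0000 0.0000 0.0000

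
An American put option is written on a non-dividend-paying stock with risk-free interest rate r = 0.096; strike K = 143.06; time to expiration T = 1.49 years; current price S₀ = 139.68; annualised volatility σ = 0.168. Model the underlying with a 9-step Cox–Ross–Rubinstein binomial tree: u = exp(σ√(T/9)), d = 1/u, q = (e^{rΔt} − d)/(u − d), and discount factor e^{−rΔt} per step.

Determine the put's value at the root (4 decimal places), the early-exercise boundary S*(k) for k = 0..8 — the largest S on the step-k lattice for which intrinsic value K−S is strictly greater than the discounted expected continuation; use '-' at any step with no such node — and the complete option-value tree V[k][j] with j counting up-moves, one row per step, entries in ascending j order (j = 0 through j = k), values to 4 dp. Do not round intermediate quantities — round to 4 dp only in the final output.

params: Δt=0.16556 u=1.07075 d=0.93393 q=0.60001 e^(-rΔt)=0.98423
t_9 payoffs: 67.5592 56.4983 43.8171 29.2780 12.6090 0.0000 0.0000 0.0000 0.0000 0.0000
t_8: node(8,0) S=80.8423 payoff=62.2177 vs cont=59.9620 → 62.2177 [stop]  node(8,1) S=92.6857 payoff=50.3743 vs cont=48.1186 → 50.3743 [stop]  node(8,2) S=106.2641 payoff=36.7959 vs cont=34.5402 → 36.7959 [stop]  node(8,3) S=121.8317 payoff=21.2283 vs cont=18.9726 → 21.2283 [stop]  node(8,4) S=139.6800 payoff=3.3800 vs cont=4.9640 → 4.9640 [wait]  node(8,5) S=160.1431 payoff=0.0000 vs cont=0.0000 → 0.0000 [wait]  node(8,6) S=183.6039 payoff=0.0000 vs cont=0.0000 → 0.0000 [wait]  node(8,7) S=210.5018 payoff=0.0000 vs cont=0.0000 → 0.0000 [wait]  node(8,8) S=241.3403 payoff=0.0000 vs cont=0.0000 → 0.0000 [wait]  ⇒ S*(8)=121.8317
t_7: node(7,0) S=86.5617 payoff=56.4983 vs cont=54.2426 → 56.4983 [stop]  node(7,1) S=99.2429 payoff=43.8171 vs cont=41.5614 → 43.8171 [stop]  node(7,2) S=113.7820 payoff=29.2780 vs cont=27.0223 → 29.2780 [stop]  node(7,3) S=130.4510 payoff=12.6090 vs cont=11.2887 → 12.6090 [stop]  node(7,4) S=149.5620 payoff=0.0000 vs cont=1.9542 → 1.9542 [wait]  node(7,5) S=171.4727 payoff=0.0000 vs cont=0.0000 → 0.0000 [wait]  node(7,6) S=196.5934 payoff=0.0000 vs cont=0.0000 → 0.0000 [wait]  node(7,7) S=225.3942 payoff=0.0000 vs cont=0.0000 → 0.0000 [wait]  ⇒ S*(7)=130.4510
t_6: node(6,0) S=92.6857 payoff=50.3743 vs cont=48.1186 → 50.3743 [stop]  node(6,1) S=106.2641 payoff=36.7959 vs cont=34.5402 → 36.7959 [stop]  node(6,2) S=121.8317 payoff=21.2283 vs cont=18.9726 → 21.2283 [stop]  node(6,3) S=139.6800 payoff=3.3800 vs cont=6.1181 → 6.1181 [wait]  node(6,4) S=160.1431 payoff=0.0000 vs cont=0.7694 → 0.7694 [wait]  node(6,5) S=183.6039 payoff=0.0000 vs cont=0.0000 → 0.0000 [wait]  node(6,6) S=210.5018 payoff=0.0000 vs cont=0.0000 → 0.0000 [wait]  ⇒ S*(6)=121.8317
t_5: node(5,0) S=99.2429 payoff=43.8171 vs cont=41.5614 → 43.8171 [stop]  node(5,1) S=113.7820 payoff=29.2780 vs cont=27.0223 → 29.2780 [stop]  node(5,2) S=130.4510 payoff=12.6090 vs cont=11.9703 → 12.6090 [stop]  node(5,3) S=149.5620 payoff=0.0000 vs cont=2.8629 → 2.8629 [wait]  node(5,4) S=171.4727 payoff=0.0000 vs cont=0.3029 → 0.3029 [wait]  node(5,5) S=196.5934 payoff=0.0000 vs cont=0.0000 → 0.0000 [wait]  ⇒ S*(5)=130.4510
t_4: node(4,0) S=106.2641 payoff=36.7959 vs cont=34.5402 → 36.7959 [stop]  node(4,1) S=121.8317 payoff=21.2283 vs cont=18.9726 → 21.2283 [stop]  node(4,2) S=139.6800 payoff=3.3800 vs cont=6.6547 → 6.6547 [wait]  node(4,3) S=160.1431 payoff=0.0000 vs cont=1.3060 → 1.3060 [wait]  node(4,4) S=183.6039 payoff=0.0000 vs cont=0.1192 → 0.1192 [wait]  ⇒ S*(4)=121.8317
t_3: node(3,0) S=113.7820 payoff=29.2780 vs cont=27.0223 → 29.2780 [stop]  node(3,1) S=130.4510 payoff=12.6090 vs cont=12.2872 → 12.6090 [stop]  node(3,2) S=149.5620 payoff=0.0000 vs cont=3.3911 → 3.3911 [wait]  node(3,3) S=171.4727 payoff=0.0000 vs cont=0.5846 → 0.5846 [wait]  ⇒ S*(3)=130.4510
t_2: node(2,0) S=121.8317 payoff=21.2283 vs cont=18.9726 → 21.2283 [stop]  node(2,1) S=139.6800 payoff=3.3800 vs cont=6.9666 → 6.9666 [wait]  node(2,2) S=160.1431 payoff=0.0000 vs cont=1.6802 → 1.6802 [wait]  ⇒ S*(2)=121.8317
t_1: node(1,0) S=130.4510 payoff=12.6090 vs cont=12.4714 → 12.6090 [stop]  node(1,1) S=149.5620 payoff=0.0000 vs cont=3.7349 → 3.7349 [wait]  ⇒ S*(1)=130.4510
t_0: node(0,0) S=139.6800 payoff=3.3800 vs cont=7.1696 → 7.1696 [wait]  ⇒ S*(0)=-

price = 7.1696
boundary = - 130.4510 121.8317 130.4510 121.8317 130.4510 121.8317 130.4510 121.8317
tree:
7.1696
12.6090 3.7349
21.2283 6.9666 1.6802
29.2780 12.6090 3.3911 0.5846
36.7959 21.2283 6.6547 1.3060 0.1192
43.8171 29.2780 12.6090 2.8629 0.3029 0.0000
50.3743 36.7959 21.2283 6.1181 0.7694 0.0000 0.0000
56.4983 43.8171 29.2780 12.6090 1.9542 0.0000 0.0000 0.0000
62.2177 50.3743 36.7959 21.2283 4.9640 0.0000 0.0000 0.0000 0.0000
67.5592 56.4983 43.8171 29.2780 12.6090 0.0000 0.0000 0.0000 0.0000 0.0000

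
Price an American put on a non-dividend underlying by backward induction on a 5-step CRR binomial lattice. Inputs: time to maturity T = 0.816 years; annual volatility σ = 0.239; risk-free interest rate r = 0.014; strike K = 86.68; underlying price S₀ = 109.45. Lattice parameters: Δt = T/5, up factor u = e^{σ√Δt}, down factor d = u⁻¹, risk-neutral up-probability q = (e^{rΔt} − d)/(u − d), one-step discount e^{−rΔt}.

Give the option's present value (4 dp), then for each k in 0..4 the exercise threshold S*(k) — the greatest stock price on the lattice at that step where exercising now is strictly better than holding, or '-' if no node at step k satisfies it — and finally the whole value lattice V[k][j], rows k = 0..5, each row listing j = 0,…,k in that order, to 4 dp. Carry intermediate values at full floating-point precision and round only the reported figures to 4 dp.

price = 1.4706
boundary = - - - - 74.3856
tree:
1.4706
2.5684 0.3245
4.4206 0.6348 0.0000
7.4663 1.2420 0.0000 0.0000
12.2944 2.4300 0.0000 0.0000 0.0000
19.1406 4.7542 0.0000 0.0000 0.0000 0.0000

Δt=0.16320, u=1.10137, d=0.90796, q=0.48771, disc=e^(-rΔt)=0.99772
k=5 terminal: V=max(K-S,0) → 19.1406 4.7542 0.0000 0.0000 0.0000 0.0000
k=4: j=0 S=74.3856 intr=12.2944 cont=12.0966 V=12.2944[EX]; j=1 S=90.2303 intr=0.0000 cont=2.4300 V=2.4300[hold]; j=2 S=109.4500 intr=0.0000 cont=0.0000 V=0.0000[hold]; j=3 S=132.7636 intr=0.0000 cont=0.0000 V=0.0000[hold]; j=4 S=161.0432 intr=0.0000 cont=0.0000 V=0.0000[hold]  S*(4)=74.3856
k=3: j=0 S=81.9258 intr=4.7542 cont=7.4663 V=7.4663[hold]; j=1 S=99.3766 intr=0.0000 cont=1.2420 V=1.2420[hold]; j=2 S=120.5445 intr=0.0000 cont=0.0000 V=0.0000[hold]; j=3 S=146.2214 intr=0.0000 cont=0.0000 V=0.0000[hold]  S*(3)=-
k=2: j=0 S=90.2303 intr=0.0000 cont=4.4206 V=4.4206[hold]; j=1 S=109.4500 intr=0.0000 cont=0.6348 V=0.6348[hold]; j=2 S=132.7636 intr=0.0000 cont=0.0000 V=0.0000[hold]  S*(2)=-
k=1: j=0 S=99.3766 intr=0.0000 cont=2.5684 V=2.5684[hold]; j=1 S=120.5445 intr=0.0000 cont=0.3245 V=0.3245[hold]  S*(1)=-
k=0: j=0 S=109.4500 intr=0.0000 cont=1.4706 V=1.4706[hold]  S*(0)=-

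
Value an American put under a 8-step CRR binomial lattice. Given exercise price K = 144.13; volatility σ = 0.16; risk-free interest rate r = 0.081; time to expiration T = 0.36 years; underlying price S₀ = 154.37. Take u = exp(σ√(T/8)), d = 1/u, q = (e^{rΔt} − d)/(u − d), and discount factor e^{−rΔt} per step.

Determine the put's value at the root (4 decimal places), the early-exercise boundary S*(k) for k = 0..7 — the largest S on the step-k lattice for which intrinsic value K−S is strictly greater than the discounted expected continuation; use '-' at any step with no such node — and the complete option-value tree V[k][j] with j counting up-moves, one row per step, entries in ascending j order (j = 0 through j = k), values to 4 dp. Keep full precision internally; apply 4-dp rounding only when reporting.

Δt=0.04500, u=1.03452, d=0.96663, q=0.54530, disc=e^(-rΔt)=0.99636
k=8 terminal: V=max(K-S,0) → 26.4672 18.2026 9.3575 0.0000 0.0000 0.0000 0.0000 0.0000 0.0000
k=7: j=0 S=121.7250 intr=22.4050 cont=21.8806 V=22.4050[EX]; j=1 S=130.2749 intr=13.8551 cont=13.3307 V=13.8551[EX]; j=2 S=139.4253 intr=4.7047 cont=4.2394 V=4.7047[EX]; j=3 S=149.2184 intr=0.0000 cont=0.0000 V=0.0000[hold]; j=4 S=159.6994 intr=0.0000 cont=0.0000 V=0.0000[hold]; j=5 S=170.9166 intr=0.0000 cont=0.0000 V=0.0000[hold]; j=6 S=182.9217 intr=0.0000 cont=0.0000 V=0.0000[hold]; j=7 S=195.7699 intr=0.0000 cont=0.0000 V=0.0000[hold]  S*(7)=139.4253
k=6: j=0 S=125.9274 intr=18.2026 cont=17.6782 V=18.2026[EX]; j=1 S=134.7725 intr=9.3575 cont=8.8332 V=9.3575[EX]; j=2 S=144.2388 intr=0.0000 cont=2.1315 V=2.1315[hold]; j=3 S=154.3700 intr=0.0000 cont=0.0000 V=0.0000[hold]; j=4 S=165.2128 intr=0.0000 cont=0.0000 V=0.0000[hold]; j=5 S=176.8173 intr=0.0000 cont=0.0000 V=0.0000[hold]; j=6 S=189.2368 intr=0.0000 cont=0.0000 V=0.0000[hold]  S*(6)=134.7725
k=5: j=0 S=130.2749 intr=13.8551 cont=13.3307 V=13.8551[EX]; j=1 S=139.4253 intr=4.7047 cont=5.3975 V=5.3975[hold]; j=2 S=149.2184 intr=0.0000 cont=0.9656 V=0.9656[hold]; j=3 S=159.6994 intr=0.0000 cont=0.0000 V=0.0000[hold]; j=4 S=170.9166 intr=0.0000 cont=0.0000 V=0.0000[hold]; j=5 S=182.9217 intr=0.0000 cont=0.0000 V=0.0000[hold]  S*(5)=130.2749
k=4: j=0 S=134.7725 intr=9.3575 cont=9.2095 V=9.3575[EX]; j=1 S=144.2388 intr=0.0000 cont=2.9699 V=2.9699[hold]; j=2 S=154.3700 intr=0.0000 cont=0.4375 V=0.4375[hold]; j=3 S=165.2128 intr=0.0000 cont=0.0000 V=0.0000[hold]; j=4 S=176.8173 intr=0.0000 cont=0.0000 V=0.0000[hold]  S*(4)=134.7725
k=3: j=0 S=139.4253 intr=4.7047 cont=5.8530 V=5.8530[hold]; j=1 S=149.2184 intr=0.0000 cont=1.5832 V=1.5832[hold]; j=2 S=159.6994 intr=0.0000 cont=0.1982 V=0.1982[hold]; j=3 S=170.9166 intr=0.0000 cont=0.0000 V=0.0000[hold]  S*(3)=-
k=2: j=0 S=144.2388 intr=0.0000 cont=3.5119 V=3.5119[hold]; j=1 S=154.3700 intr=0.0000 cont=0.8250 V=0.8250[hold]; j=2 S=165.2128 intr=0.0000 cont=0.0898 V=0.0898[hold]  S*(2)=-
k=1: j=0 S=149.2184 intr=0.0000 cont=2.0393 V=2.0393[hold]; j=1 S=159.6994 intr=0.0000 cont=0.4225 V=0.4225[hold]  S*(1)=-
k=0: j=0 S=154.3700 intr=0.0000 cont=1.1534 V=1.1534[hold]  S*(0)=-

price = 1.1534
boundary = - - - - 134.7725 130.2749 134.7725 139.4253
tree:
1.1534
2.0393 0.4225
3.5119 0.8250 0.0898
5.8530 1.5832 0.1982 0.0000
9.3575 2.9699 0.4375 0.0000 0.0000
13.8551 5.3975 0.9656 0.0000 0.0000 0.0000
18.2026 9.3575 2.1315 0.0000 0.0000 0.0000 0.0000
22.4050 13.8551 4.7047 0.0000 0.0000 0.0000 0.0000 0.0000
26.4672 18.2026 9.3575 0.0000 0.0000 0.0000 0.0000 0.0000 0.0000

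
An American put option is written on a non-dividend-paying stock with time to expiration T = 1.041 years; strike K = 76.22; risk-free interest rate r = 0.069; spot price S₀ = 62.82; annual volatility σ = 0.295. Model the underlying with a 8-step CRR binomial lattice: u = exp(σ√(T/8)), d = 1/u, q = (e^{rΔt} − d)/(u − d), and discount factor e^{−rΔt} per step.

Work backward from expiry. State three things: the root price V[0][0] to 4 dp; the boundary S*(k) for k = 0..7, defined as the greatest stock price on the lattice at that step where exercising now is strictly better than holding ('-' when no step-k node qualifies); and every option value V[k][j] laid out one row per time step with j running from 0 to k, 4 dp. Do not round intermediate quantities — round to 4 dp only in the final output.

params: Δt=0.13012 u=1.11228 d=0.89905 q=0.51572 e^(-rΔt)=0.99106
t_8 payoffs: 49.4052 43.0454 35.1773 25.4430 13.4000 0.0000 0.0000 0.0000 0.0000
t_7: node(7,0) S=29.8257 payoff=46.3943 vs cont=45.7130 → 46.3943 [stop]  node(7,1) S=36.8995 payoff=39.3205 vs cont=38.6392 → 39.3205 [stop]  node(7,2) S=45.6512 payoff=30.5688 vs cont=29.8876 → 30.5688 [stop]  node(7,3) S=56.4784 payoff=19.7416 vs cont=19.0603 → 19.7416 [stop]  node(7,4) S=69.8736 payoff=6.3464 vs cont=6.4314 → 6.4314 [wait]  node(7,5) S=86.4458 payoff=0.0000 vs cont=0.0000 → 0.0000 [wait]  node(7,6) S=106.9486 payoff=0.0000 vs cont=0.0000 → 0.0000 [wait]  node(7,7) S=132.3140 payoff=0.0000 vs cont=0.0000 → 0.0000 [wait]  ⇒ S*(7)=56.4784
t_6: node(6,0) S=33.1746 payoff=43.0454 vs cont=42.3641 → 43.0454 [stop]  node(6,1) S=41.0427 payoff=35.1773 vs cont=34.4960 → 35.1773 [stop]  node(6,2) S=50.7770 payoff=25.4430 vs cont=24.7617 → 25.4430 [stop]  node(6,3) S=62.8200 payoff=13.4000 vs cont=12.7622 → 13.4000 [stop]  node(6,4) S=77.7193 payoff=0.0000 vs cont=3.0868 → 3.0868 [wait]  node(6,5) S=96.1523 payoff=0.0000 vs cont=0.0000 → 0.0000 [wait]  node(6,6) S=118.9571 payoff=0.0000 vs cont=0.0000 → 0.0000 [wait]  ⇒ S*(6)=62.8200
t_5: node(5,0) S=36.8995 payoff=39.3205 vs cont=38.6392 → 39.3205 [stop]  node(5,1) S=45.6512 payoff=30.5688 vs cont=29.8876 → 30.5688 [stop]  node(5,2) S=56.4784 payoff=19.7416 vs cont=19.0603 → 19.7416 [stop]  node(5,3) S=69.8736 payoff=6.3464 vs cont=8.0090 → 8.0090 [wait]  node(5,4) S=86.4458 payoff=0.0000 vs cont=1.4815 → 1.4815 [wait]  node(5,5) S=106.9486 payoff=0.0000 vs cont=0.0000 → 0.0000 [wait]  ⇒ S*(5)=56.4784
t_4: node(4,0) S=41.0427 payoff=35.1773 vs cont=34.4960 → 35.1773 [stop]  node(4,1) S=50.7770 payoff=25.4430 vs cont=24.7617 → 25.4430 [stop]  node(4,2) S=62.8200 payoff=13.4000 vs cont=13.5685 → 13.5685 [wait]  node(4,3) S=77.7193 payoff=0.0000 vs cont=4.6012 → 4.6012 [wait]  node(4,4) S=96.1523 payoff=0.0000 vs cont=0.7110 → 0.7110 [wait]  ⇒ S*(4)=50.7770
t_3: node(3,0) S=45.6512 payoff=30.5688 vs cont=29.8876 → 30.5688 [stop]  node(3,1) S=56.4784 payoff=19.7416 vs cont=19.1464 → 19.7416 [stop]  node(3,2) S=69.8736 payoff=6.3464 vs cont=8.8639 → 8.8639 [wait]  node(3,3) S=86.4458 payoff=0.0000 vs cont=2.5718 → 2.5718 [wait]  ⇒ S*(3)=56.4784
t_2: node(2,0) S=50.7770 payoff=25.4430 vs cont=24.7617 → 25.4430 [stop]  node(2,1) S=62.8200 payoff=13.4000 vs cont=14.0055 → 14.0055 [wait]  node(2,2) S=77.7193 payoff=0.0000 vs cont=5.5687 → 5.5687 [wait]  ⇒ S*(2)=50.7770
t_1: node(1,0) S=56.4784 payoff=19.7416 vs cont=19.3698 → 19.7416 [stop]  node(1,1) S=69.8736 payoff=6.3464 vs cont=9.5682 → 9.5682 [wait]  ⇒ S*(1)=56.4784
t_0: node(0,0) S=62.8200 payoff=13.4000 vs cont=14.3654 → 14.3654 [wait]  ⇒ S*(0)=-

price = 14.3654
boundary = - 56.4784 50.7770 56.4784 50.7770 56.4784 62.8200 56.4784
tree:
14.3654
19.7416 9.5682
25.4430 14.0055 5.5687
30.5688 19.7416 8.8639 2.5718
35.1773 25.4430 13.5685 4.6012 0.7110
39.3205 30.5688 19.7416 8.0090 1.4815 0.0000
43.0454 35.1773 25.4430 13.4000 3.0868 0.0000 0.0000
46.3943 39.3205 30.5688 19.7416 6.4314 0.0000 0.0000 0.0000
49.4052 43.0454 35.1773 25.4430 13.4000 0.0000 0.0000 0.0000 0.0000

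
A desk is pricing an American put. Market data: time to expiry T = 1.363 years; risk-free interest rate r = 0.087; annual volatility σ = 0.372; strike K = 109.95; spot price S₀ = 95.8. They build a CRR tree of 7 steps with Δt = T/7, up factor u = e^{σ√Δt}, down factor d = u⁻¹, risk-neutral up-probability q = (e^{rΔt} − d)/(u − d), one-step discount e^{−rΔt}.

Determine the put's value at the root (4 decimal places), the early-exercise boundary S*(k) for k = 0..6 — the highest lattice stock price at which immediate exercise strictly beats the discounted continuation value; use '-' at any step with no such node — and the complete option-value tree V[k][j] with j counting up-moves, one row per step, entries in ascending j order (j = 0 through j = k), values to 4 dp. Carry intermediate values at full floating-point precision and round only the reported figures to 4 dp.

price = 19.9390
boundary = - - 68.9900 81.2973 68.9900 81.2973 95.8000
tree:
19.9390
29.1212 11.8140
40.9600 18.7597 5.5587
51.4041 28.6527 9.9146 1.5739
60.2671 40.9600 17.1978 3.2727 0.0000
67.7884 51.4041 28.6527 6.8051 0.0000 0.0000
74.1710 60.2671 40.9600 14.1500 0.0000 0.0000 0.0000
79.5874 67.7884 51.4041 28.6527 0.0000 0.0000 0.0000 0.0000

Δt=0.19471  u=1.17839  d=0.84861  q=0.51086  discount=0.98320
step 7 (expiry): payoffs max(K−S,0) = 79.5874 67.7884 51.4041 28.6527 0.0000 0.0000 0.0000 0.0000
step 6: (k=6,j=0): S=35.7790, (K−S)⁺=74.1710, hold=72.3241 ⇒ V=74.1710 exercise | (k=6,j=1): S=49.6829, (K−S)⁺=60.2671, hold=58.4202 ⇒ V=60.2671 exercise | (k=6,j=2): S=68.9900, (K−S)⁺=40.9600, hold=39.1131 ⇒ V=40.9600 exercise | (k=6,j=3): S=95.8000, (K−S)⁺=14.1500, hold=13.7798 ⇒ V=14.1500 exercise | (k=6,j=4): S=133.0285, (K−S)⁺=0.0000, hold=0.0000 ⇒ V=0.0000 continue | (k=6,j=5): S=184.7242, (K−S)⁺=0.0000, hold=0.0000 ⇒ V=0.0000 continue | (k=6,j=6): S=256.5093, (K−S)⁺=0.0000, hold=0.0000 ⇒ V=0.0000 continue  boundary S*=95.8000
step 5: (k=5,j=0): S=42.1616, (K−S)⁺=67.7884, hold=65.9415 ⇒ V=67.7884 exercise | (k=5,j=1): S=58.5459, (K−S)⁺=51.4041, hold=49.5572 ⇒ V=51.4041 exercise | (k=5,j=2): S=81.2973, (K−S)⁺=28.6527, hold=26.8059 ⇒ V=28.6527 exercise | (k=5,j=3): S=112.8899, (K−S)⁺=0.0000, hold=6.8051 ⇒ V=6.8051 continue | (k=5,j=4): S=156.7597, (K−S)⁺=0.0000, hold=0.0000 ⇒ V=0.0000 continue | (k=5,j=5): S=217.6775, (K−S)⁺=0.0000, hold=0.0000 ⇒ V=0.0000 continue  boundary S*=81.2973
step 4: (k=4,j=0): S=49.6829, (K−S)⁺=60.2671, hold=58.4202 ⇒ V=60.2671 exercise | (k=4,j=1): S=68.9900, (K−S)⁺=40.9600, hold=39.1131 ⇒ V=40.9600 exercise | (k=4,j=2): S=95.8000, (K−S)⁺=14.1500, hold=17.1978 ⇒ V=17.1978 continue | (k=4,j=3): S=133.0285, (K−S)⁺=0.0000, hold=3.2727 ⇒ V=3.2727 continue | (k=4,j=4): S=184.7242, (K−S)⁺=0.0000, hold=0.0000 ⇒ V=0.0000 continue  boundary S*=68.9900
step 3: (k=3,j=0): S=58.5459, (K−S)⁺=51.4041, hold=49.5572 ⇒ V=51.4041 exercise | (k=3,j=1): S=81.2973, (K−S)⁺=28.6527, hold=28.3367 ⇒ V=28.6527 exercise | (k=3,j=2): S=112.8899, (K−S)⁺=0.0000, hold=9.9146 ⇒ V=9.9146 continue | (k=3,j=3): S=156.7597, (K−S)⁺=0.0000, hold=1.5739 ⇒ V=1.5739 continue  boundary S*=81.2973
step 2: (k=2,j=0): S=68.9900, (K−S)⁺=40.9600, hold=39.1131 ⇒ V=40.9600 exercise | (k=2,j=1): S=95.8000, (K−S)⁺=14.1500, hold=18.7597 ⇒ V=18.7597 continue | (k=2,j=2): S=133.0285, (K−S)⁺=0.0000, hold=5.5587 ⇒ V=5.5587 continue  boundary S*=68.9900
step 1: (k=1,j=0): S=81.2973, (K−S)⁺=28.6527, hold=29.1212 ⇒ V=29.1212 continue | (k=1,j=1): S=112.8899, (K−S)⁺=0.0000, hold=11.8140 ⇒ V=11.8140 continue  boundary S*=-
step 0: (k=0,j=0): S=95.8000, (K−S)⁺=14.1500, hold=19.9390 ⇒ V=19.9390 continue  boundary S*=-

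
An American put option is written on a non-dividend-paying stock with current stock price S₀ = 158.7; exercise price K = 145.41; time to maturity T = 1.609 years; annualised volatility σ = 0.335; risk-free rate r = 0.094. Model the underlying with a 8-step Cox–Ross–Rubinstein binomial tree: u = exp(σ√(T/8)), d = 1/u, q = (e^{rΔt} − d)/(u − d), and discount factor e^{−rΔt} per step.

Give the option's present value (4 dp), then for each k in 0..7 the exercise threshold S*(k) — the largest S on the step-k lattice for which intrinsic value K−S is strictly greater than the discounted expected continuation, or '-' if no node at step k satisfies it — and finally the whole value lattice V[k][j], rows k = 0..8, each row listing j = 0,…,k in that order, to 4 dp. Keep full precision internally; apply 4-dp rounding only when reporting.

Δt=0.20112, u=1.16211, d=0.86050, q=0.52579, disc=e^(-rΔt)=0.98127
k=8 terminal: V=max(K-S,0) → 97.7011 80.9792 58.3962 27.8979 0.0000 0.0000 0.0000 0.0000 0.0000
k=7: j=0 S=55.4429 intr=89.9671 cont=87.2438 V=89.9671[EX]; j=1 S=74.8757 intr=70.5343 cont=67.8111 V=70.5343[EX]; j=2 S=101.1196 intr=44.2904 cont=41.5672 V=44.2904[EX]; j=3 S=136.5619 intr=8.8481 cont=12.9817 V=12.9817[hold]; j=4 S=184.4269 intr=0.0000 cont=0.0000 V=0.0000[hold]; j=5 S=249.0684 intr=0.0000 cont=0.0000 V=0.0000[hold]; j=6 S=336.3668 intr=0.0000 cont=0.0000 V=0.0000[hold]; j=7 S=454.2633 intr=0.0000 cont=0.0000 V=0.0000[hold]  S*(7)=101.1196
k=6: j=0 S=64.4308 intr=80.9792 cont=78.2559 V=80.9792[EX]; j=1 S=87.0138 intr=58.3962 cont=55.6730 V=58.3962[EX]; j=2 S=117.5121 intr=27.8979 cont=27.3074 V=27.8979[EX]; j=3 S=158.7000 intr=0.0000 cont=6.0407 V=6.0407[hold]; j=4 S=214.3243 intr=0.0000 cont=0.0000 V=0.0000[hold]; j=5 S=289.4449 intr=0.0000 cont=0.0000 V=0.0000[hold]; j=6 S=390.8952 intr=0.0000 cont=0.0000 V=0.0000[hold]  S*(6)=117.5121
k=5: j=0 S=74.8757 intr=70.5343 cont=67.8111 V=70.5343[EX]; j=1 S=101.1196 intr=44.2904 cont=41.5672 V=44.2904[EX]; j=2 S=136.5619 intr=8.8481 cont=16.0984 V=16.0984[hold]; j=3 S=184.4269 intr=0.0000 cont=2.8109 V=2.8109[hold]; j=4 S=249.0684 intr=0.0000 cont=0.0000 V=0.0000[hold]; j=5 S=336.3668 intr=0.0000 cont=0.0000 V=0.0000[hold]  S*(5)=101.1196
k=4: j=0 S=87.0138 intr=58.3962 cont=55.6730 V=58.3962[EX]; j=1 S=117.5121 intr=27.8979 cont=28.9154 V=28.9154[hold]; j=2 S=158.7000 intr=0.0000 cont=8.9413 V=8.9413[hold]; j=3 S=214.3243 intr=0.0000 cont=1.3080 V=1.3080[hold]; j=4 S=289.4449 intr=0.0000 cont=0.0000 V=0.0000[hold]  S*(4)=87.0138
k=3: j=0 S=101.1196 intr=44.2904 cont=42.0921 V=44.2904[EX]; j=1 S=136.5619 intr=8.8481 cont=18.0684 V=18.0684[hold]; j=2 S=184.4269 intr=0.0000 cont=4.8355 V=4.8355[hold]; j=3 S=249.0684 intr=0.0000 cont=0.6087 V=0.6087[hold]  S*(3)=101.1196
k=2: j=0 S=117.5121 intr=27.8979 cont=29.9318 V=29.9318[hold]; j=1 S=158.7000 intr=0.0000 cont=10.9026 V=10.9026[hold]; j=2 S=214.3243 intr=0.0000 cont=2.5641 V=2.5641[hold]  S*(2)=-
k=1: j=0 S=136.5619 intr=8.8481 cont=19.5532 V=19.5532[hold]; j=1 S=184.4269 intr=0.0000 cont=6.3962 V=6.3962[hold]  S*(1)=-
k=0: j=0 S=158.7000 intr=0.0000 cont=12.3988 V=12.3988[hold]  S*(0)=-

price = 12.3988
boundary = - - - 101.1196 87.0138 101.1196 117.5121 101.1196
tree:
12.3988
19.5532 6.3962
29.9318 10.9026 2.5641
44.2904 18.0684 4.8355 0.6087
58.3962 28.9154 8.9413 1.3080 0.0000
70.5343 44.2904 16.0984 2.8109 0.0000 0.0000
80.9792 58.3962 27.8979 6.0407 0.0000 0.0000 0.0000
89.9671 70.5343 44.2904 12.9817 0.0000 0.0000 0.0000 0.0000
97.7011 80.9792 58.3962 27.8979 0.0000 0.0000 0.0000 0.0000 0.0000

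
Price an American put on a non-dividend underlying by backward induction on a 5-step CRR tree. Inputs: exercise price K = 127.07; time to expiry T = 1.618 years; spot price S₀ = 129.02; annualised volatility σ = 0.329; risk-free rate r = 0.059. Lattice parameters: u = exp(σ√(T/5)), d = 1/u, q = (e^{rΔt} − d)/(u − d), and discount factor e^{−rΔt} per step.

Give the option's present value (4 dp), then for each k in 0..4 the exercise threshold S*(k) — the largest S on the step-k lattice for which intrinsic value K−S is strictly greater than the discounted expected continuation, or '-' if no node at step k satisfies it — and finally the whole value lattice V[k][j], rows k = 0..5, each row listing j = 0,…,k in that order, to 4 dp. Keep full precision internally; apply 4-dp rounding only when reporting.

Δt=0.32360, u=1.20581, d=0.82932, q=0.50455, disc=e^(-rΔt)=0.98109
k=5 terminal: V=max(K-S,0) → 76.4577 53.4804 20.0717 0.0000 0.0000 0.0000
k=4: j=0 S=61.0290 intr=66.0410 cont=63.6379 V=66.0410[EX]; j=1 S=88.7354 intr=38.3346 cont=35.9316 V=38.3346[EX]; j=2 S=129.0200 intr=0.0000 cont=9.7566 V=9.7566[hold]; j=3 S=187.5933 intr=0.0000 cont=0.0000 V=0.0000[hold]; j=4 S=272.7581 intr=0.0000 cont=0.0000 V=0.0000[hold]  S*(4)=88.7354
k=3: j=0 S=73.5896 intr=53.4804 cont=51.0773 V=53.4804[EX]; j=1 S=106.9983 intr=20.0717 cont=23.4634 V=23.4634[hold]; j=2 S=155.5741 intr=0.0000 cont=4.7425 V=4.7425[hold]; j=3 S=226.2025 intr=0.0000 cont=0.0000 V=0.0000[hold]  S*(3)=73.5896
k=2: j=0 S=88.7354 intr=38.3346 cont=37.6105 V=38.3346[EX]; j=1 S=129.0200 intr=0.0000 cont=13.7528 V=13.7528[hold]; j=2 S=187.5933 intr=0.0000 cont=2.3053 V=2.3053[hold]  S*(2)=88.7354
k=1: j=0 S=106.9983 intr=20.0717 cont=25.4416 V=25.4416[hold]; j=1 S=155.5741 intr=0.0000 cont=7.8261 V=7.8261[hold]  S*(1)=-
k=0: j=0 S=129.0200 intr=0.0000 cont=16.2407 V=16.2407[hold]  S*(0)=-

price = 16.2407
boundary = - - 88.7354 73.5896 88.7354
tree:
16.2407
25.4416 7.8261
38.3346 13.7528 2.3053
53.4804 23.4634 4.7425 0.0000
66.0410 38.3346 9.7566 0.0000 0.0000
76.4577 53.4804 20.0717 0.0000 0.0000 0.0000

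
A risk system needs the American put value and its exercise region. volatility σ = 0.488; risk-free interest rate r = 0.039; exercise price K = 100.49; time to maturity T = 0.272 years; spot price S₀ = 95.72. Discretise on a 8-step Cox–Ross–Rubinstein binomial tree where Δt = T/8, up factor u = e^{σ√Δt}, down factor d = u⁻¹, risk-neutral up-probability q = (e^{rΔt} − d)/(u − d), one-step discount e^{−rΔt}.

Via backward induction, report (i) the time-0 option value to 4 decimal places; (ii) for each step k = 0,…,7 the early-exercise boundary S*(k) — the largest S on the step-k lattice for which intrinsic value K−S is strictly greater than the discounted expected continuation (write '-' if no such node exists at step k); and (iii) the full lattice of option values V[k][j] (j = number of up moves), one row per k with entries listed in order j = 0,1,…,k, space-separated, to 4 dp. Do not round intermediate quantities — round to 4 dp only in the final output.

params: Δt=0.03400 u=1.09416 d=0.91395 q=0.48488 e^(-rΔt)=0.99867
t_8 payoffs: 53.8916 44.7036 33.7038 20.5352 4.7700 0.0000 0.0000 0.0000 0.0000
t_7: node(7,0) S=50.9858 payoff=49.5042 vs cont=49.3710 → 49.5042 [stop]  node(7,1) S=61.0390 payoff=39.4510 vs cont=39.3178 → 39.4510 [stop]  node(7,2) S=73.0745 payoff=27.4155 vs cont=27.2824 → 27.4155 [stop]  node(7,3) S=87.4830 payoff=13.0070 vs cont=12.8738 → 13.0070 [stop]  node(7,4) S=104.7326 payoff=0.0000 vs cont=2.4539 → 2.4539 [wait]  node(7,5) S=125.3833 payoff=0.0000 vs cont=0.0000 → 0.0000 [wait]  node(7,6) S=150.1059 payoff=0.0000 vs cont=0.0000 → 0.0000 [wait]  node(7,7) S=179.7032 payoff=0.0000 vs cont=0.0000 → 0.0000 [wait]  ⇒ S*(7)=87.4830
t_6: node(6,0) S=55.7864 payoff=44.7036 vs cont=44.5704 → 44.7036 [stop]  node(6,1) S=66.7862 payoff=33.7038 vs cont=33.5707 → 33.7038 [stop]  node(6,2) S=79.9548 payoff=20.5352 vs cont=20.4020 → 20.5352 [stop]  node(6,3) S=95.7200 payoff=4.7700 vs cont=7.8795 → 7.8795 [wait]  node(6,4) S=114.5937 payoff=0.0000 vs cont=1.2623 → 1.2623 [wait]  node(6,5) S=137.1888 payoff=0.0000 vs cont=0.0000 → 0.0000 [wait]  node(6,6) S=164.2392 payoff=0.0000 vs cont=0.0000 → 0.0000 [wait]  ⇒ S*(6)=79.9548
t_5: node(5,0) S=61.0390 payoff=39.4510 vs cont=39.3178 → 39.4510 [stop]  node(5,1) S=73.0745 payoff=27.4155 vs cont=27.2824 → 27.4155 [stop]  node(5,2) S=87.4830 payoff=13.0070 vs cont=14.3796 → 14.3796 [wait]  node(5,3) S=104.7326 payoff=0.0000 vs cont=4.6648 → 4.6648 [wait]  node(5,4) S=125.3833 payoff=0.0000 vs cont=0.6494 → 0.6494 [wait]  node(5,5) S=150.1059 payoff=0.0000 vs cont=0.0000 → 0.0000 [wait]  ⇒ S*(5)=73.0745
t_4: node(4,0) S=66.7862 payoff=33.7038 vs cont=33.5707 → 33.7038 [stop]  node(4,1) S=79.9548 payoff=20.5352 vs cont=21.0667 → 21.0667 [wait]  node(4,2) S=95.7200 payoff=4.7700 vs cont=9.6562 → 9.6562 [wait]  node(4,3) S=114.5937 payoff=0.0000 vs cont=2.7142 → 2.7142 [wait]  node(4,4) S=137.1888 payoff=0.0000 vs cont=0.3341 → 0.3341 [wait]  ⇒ S*(4)=66.7862
t_3: node(3,0) S=73.0745 payoff=27.4155 vs cont=27.5397 → 27.5397 [wait]  node(3,1) S=87.4830 payoff=13.0070 vs cont=15.5134 → 15.5134 [wait]  node(3,2) S=104.7326 payoff=0.0000 vs cont=6.2818 → 6.2818 [wait]  node(3,3) S=125.3833 payoff=0.0000 vs cont=1.5580 → 1.5580 [wait]  ⇒ S*(3)=-
t_2: node(2,0) S=79.9548 payoff=20.5352 vs cont=21.6796 → 21.6796 [wait]  node(2,1) S=95.7200 payoff=4.7700 vs cont=11.0225 → 11.0225 [wait]  node(2,2) S=114.5937 payoff=0.0000 vs cont=3.9861 → 3.9861 [wait]  ⇒ S*(2)=-
t_1: node(1,0) S=87.4830 payoff=13.0070 vs cont=16.4903 → 16.4903 [wait]  node(1,1) S=104.7326 payoff=0.0000 vs cont=7.6006 → 7.6006 [wait]  ⇒ S*(1)=-
t_0: node(0,0) S=95.7200 payoff=4.7700 vs cont=12.1637 → 12.1637 [wait]  ⇒ S*(0)=-

price = 12.1637
boundary = - - - - 66.7862 73.0745 79.9548 87.4830
tree:
12.1637
16.4903 7.6006
21.6796 11.0225 3.9861
27.5397 15.5134 6.2818 1.5580
33.7038 21.0667 9.6562 2.7142 0.3341
39.4510 27.4155 14.3796 4.6648 0.6494 0.0000
44.7036 33.7038 20.5352 7.8795 1.2623 0.0000 0.0000
49.5042 39.4510 27.4155 13.0070 2.4539 0.0000 0.0000 0.0000
53.8916 44.7036 33.7038 20.5352 4.7700 0.0000 0.0000 0.0000 0.0000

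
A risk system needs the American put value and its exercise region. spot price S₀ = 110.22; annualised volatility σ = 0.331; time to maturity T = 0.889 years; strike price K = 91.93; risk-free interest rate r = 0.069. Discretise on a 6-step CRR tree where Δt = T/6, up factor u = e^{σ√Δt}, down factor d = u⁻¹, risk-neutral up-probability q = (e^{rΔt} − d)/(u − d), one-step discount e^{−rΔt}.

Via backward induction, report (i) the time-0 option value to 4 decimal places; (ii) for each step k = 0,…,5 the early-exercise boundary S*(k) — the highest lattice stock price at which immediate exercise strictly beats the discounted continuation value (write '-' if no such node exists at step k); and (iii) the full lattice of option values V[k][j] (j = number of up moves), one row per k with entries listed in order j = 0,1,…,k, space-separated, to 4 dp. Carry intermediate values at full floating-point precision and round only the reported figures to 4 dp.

Δt=0.14817  u=1.13588  d=0.88037  q=0.50841  discount=0.98983
step 6 (expiry): payoffs max(K−S,0) = 40.6132 25.7195 6.5033 0.0000 0.0000 0.0000 0.0000
step 5: (k=5,j=0): S=58.2899, (K−S)⁺=33.6401, hold=32.7050 ⇒ V=33.6401 exercise | (k=5,j=1): S=75.2073, (K−S)⁺=16.7227, hold=15.7876 ⇒ V=16.7227 exercise | (k=5,j=2): S=97.0347, (K−S)⁺=0.0000, hold=3.1645 ⇒ V=3.1645 continue | (k=5,j=3): S=125.1970, (K−S)⁺=0.0000, hold=0.0000 ⇒ V=0.0000 continue | (k=5,j=4): S=161.5328, (K−S)⁺=0.0000, hold=0.0000 ⇒ V=0.0000 continue | (k=5,j=5): S=208.4143, (K−S)⁺=0.0000, hold=0.0000 ⇒ V=0.0000 continue  boundary S*=75.2073
step 4: (k=4,j=0): S=66.2105, (K−S)⁺=25.7195, hold=24.7845 ⇒ V=25.7195 exercise | (k=4,j=1): S=85.4267, (K−S)⁺=6.5033, hold=9.7296 ⇒ V=9.7296 continue | (k=4,j=2): S=110.2200, (K−S)⁺=0.0000, hold=1.5398 ⇒ V=1.5398 continue | (k=4,j=3): S=142.2091, (K−S)⁺=0.0000, hold=0.0000 ⇒ V=0.0000 continue | (k=4,j=4): S=183.4823, (K−S)⁺=0.0000, hold=0.0000 ⇒ V=0.0000 continue  boundary S*=66.2105
step 3: (k=3,j=0): S=75.2073, (K−S)⁺=16.7227, hold=17.4112 ⇒ V=17.4112 continue | (k=3,j=1): S=97.0347, (K−S)⁺=0.0000, hold=5.5092 ⇒ V=5.5092 continue | (k=3,j=2): S=125.1970, (K−S)⁺=0.0000, hold=0.7493 ⇒ V=0.7493 continue | (k=3,j=3): S=161.5328, (K−S)⁺=0.0000, hold=0.0000 ⇒ V=0.0000 continue  boundary S*=-
step 2: (k=2,j=0): S=85.4267, (K−S)⁺=6.5033, hold=11.2446 ⇒ V=11.2446 continue | (k=2,j=1): S=110.2200, (K−S)⁺=0.0000, hold=3.0578 ⇒ V=3.0578 continue | (k=2,j=2): S=142.2091, (K−S)⁺=0.0000, hold=0.3646 ⇒ V=0.3646 continue  boundary S*=-
step 1: (k=1,j=0): S=97.0347, (K−S)⁺=0.0000, hold=7.0103 ⇒ V=7.0103 continue | (k=1,j=1): S=125.1970, (K−S)⁺=0.0000, hold=1.6714 ⇒ V=1.6714 continue  boundary S*=-
step 0: (k=0,j=0): S=110.2200, (K−S)⁺=0.0000, hold=4.2523 ⇒ V=4.2523 continue  boundary S*=-

price = 4.2523
boundary = - - - - 66.2105 75.2073
tree:
4.2523
7.0103 1.6714
11.2446 3.0578 0.3646
17.4112 5.5092 0.7493 0.0000
25.7195 9.7296 1.5398 0.0000 0.0000
33.6401 16.7227 3.1645 0.0000 0.0000 0.0000
40.6132 25.7195 6.5033 0.0000 0.0000 0.0000 0.0000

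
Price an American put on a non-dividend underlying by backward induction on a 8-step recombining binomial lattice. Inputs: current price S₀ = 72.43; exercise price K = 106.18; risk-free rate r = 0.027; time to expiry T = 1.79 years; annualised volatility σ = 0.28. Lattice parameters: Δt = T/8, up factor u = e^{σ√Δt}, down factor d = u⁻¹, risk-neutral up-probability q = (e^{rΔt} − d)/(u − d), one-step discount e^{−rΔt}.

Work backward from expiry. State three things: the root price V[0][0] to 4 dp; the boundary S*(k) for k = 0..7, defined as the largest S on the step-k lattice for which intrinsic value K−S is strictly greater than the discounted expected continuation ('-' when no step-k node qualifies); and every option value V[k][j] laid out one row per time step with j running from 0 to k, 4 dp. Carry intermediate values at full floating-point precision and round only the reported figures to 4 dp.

params: Δt=0.22375 u=1.14162 d=0.87595 q=0.48975 e^(-rΔt)=0.99398
t_8 payoffs: 81.0754 73.4614 63.5382 50.6053 33.7500 11.7826 0.0000 0.0000 0.0000
t_7: node(7,0) S=28.6598 payoff=77.5202 vs cont=76.8806 → 77.5202 [stop]  node(7,1) S=37.3521 payoff=68.8279 vs cont=68.1884 → 68.8279 [stop]  node(7,2) S=48.6807 payoff=57.4993 vs cont=56.8598 → 57.4993 [stop]  node(7,3) S=63.4451 payoff=42.7349 vs cont=42.0954 → 42.7349 [stop]  node(7,4) S=82.6874 payoff=23.4926 vs cont=22.8531 → 23.4926 [stop]  node(7,5) S=107.7657 payoff=0.0000 vs cont=5.9759 → 5.9759 [wait]  node(7,6) S=140.4500 payoff=0.0000 vs cont=0.0000 → 0.0000 [wait]  node(7,7) S=183.0472 payoff=0.0000 vs cont=0.0000 → 0.0000 [wait]  ⇒ S*(7)=82.6874
t_6: node(6,0) S=32.7186 payoff=73.4614 vs cont=72.8219 → 73.4614 [stop]  node(6,1) S=42.6418 payoff=63.5382 vs cont=62.8986 → 63.5382 [stop]  node(6,2) S=55.5747 payoff=50.6053 vs cont=49.9658 → 50.6053 [stop]  node(6,3) S=72.4300 payoff=33.7500 vs cont=33.1105 → 33.7500 [stop]  node(6,4) S=94.3974 payoff=11.7826 vs cont=14.8241 → 14.8241 [wait]  node(6,5) S=123.0272 payoff=0.0000 vs cont=3.0309 → 3.0309 [wait]  node(6,6) S=160.3402 payoff=0.0000 vs cont=0.0000 → 0.0000 [wait]  ⇒ S*(6)=72.4300
t_5: node(5,0) S=37.3521 payoff=68.8279 vs cont=68.1884 → 68.8279 [stop]  node(5,1) S=48.6807 payoff=57.4993 vs cont=56.8598 → 57.4993 [stop]  node(5,2) S=63.4451 payoff=42.7349 vs cont=42.0954 → 42.7349 [stop]  node(5,3) S=82.6874 payoff=23.4926 vs cont=24.3337 → 24.3337 [wait]  node(5,4) S=107.7657 payoff=0.0000 vs cont=8.9939 → 8.9939 [wait]  node(5,5) S=140.4500 payoff=0.0000 vs cont=1.5372 → 1.5372 [wait]  ⇒ S*(5)=63.4451
t_4: node(4,0) S=42.6418 payoff=63.5382 vs cont=62.8986 → 63.5382 [stop]  node(4,1) S=55.5747 payoff=50.6053 vs cont=49.9658 → 50.6053 [stop]  node(4,2) S=72.4300 payoff=33.7500 vs cont=33.5199 → 33.7500 [stop]  node(4,3) S=94.3974 payoff=11.7826 vs cont=16.7198 → 16.7198 [wait]  node(4,4) S=123.0272 payoff=0.0000 vs cont=5.3099 → 5.3099 [wait]  ⇒ S*(4)=72.4300
t_3: node(3,0) S=48.6807 payoff=57.4993 vs cont=56.8598 → 57.4993 [stop]  node(3,1) S=63.4451 payoff=42.7349 vs cont=42.0954 → 42.7349 [stop]  node(3,2) S=82.6874 payoff=23.4926 vs cont=25.2565 → 25.2565 [wait]  node(3,3) S=107.7657 payoff=0.0000 vs cont=11.0648 → 11.0648 [wait]  ⇒ S*(3)=63.4451
t_2: node(2,0) S=55.5747 payoff=50.6053 vs cont=49.9658 → 50.6053 [stop]  node(2,1) S=72.4300 payoff=33.7500 vs cont=33.9691 → 33.9691 [wait]  node(2,2) S=94.3974 payoff=11.7826 vs cont=18.1959 → 18.1959 [wait]  ⇒ S*(2)=55.5747
t_1: node(1,0) S=63.4451 payoff=42.7349 vs cont=42.2021 → 42.7349 [stop]  node(1,1) S=82.6874 payoff=23.4926 vs cont=26.0862 → 26.0862 [wait]  ⇒ S*(1)=63.4451
t_0: node(0,0) S=72.4300 payoff=33.7500 vs cont=34.3730 → 34.3730 [wait]  ⇒ S*(0)=-

price = 34.3730
boundary = - 63.4451 55.5747 63.4451 72.4300 63.4451 72.4300 82.6874
tree:
34.3730
42.7349 26.0862
50.6053 33.9691 18.1959
57.4993 42.7349 25.2565 11.0648
63.5382 50.6053 33.7500 16.7198 5.3099
68.8279 57.4993 42.7349 24.3337 8.9939 1.5372
73.4614 63.5382 50.6053 33.7500 14.8241 3.0309 0.0000
77.5202 68.8279 57.4993 42.7349 23.4926 5.9759 0.0000 0.0000
81.0754 73.4614 63.5382 50.6053 33.7500 11.7826 0.0000 0.0000 0.0000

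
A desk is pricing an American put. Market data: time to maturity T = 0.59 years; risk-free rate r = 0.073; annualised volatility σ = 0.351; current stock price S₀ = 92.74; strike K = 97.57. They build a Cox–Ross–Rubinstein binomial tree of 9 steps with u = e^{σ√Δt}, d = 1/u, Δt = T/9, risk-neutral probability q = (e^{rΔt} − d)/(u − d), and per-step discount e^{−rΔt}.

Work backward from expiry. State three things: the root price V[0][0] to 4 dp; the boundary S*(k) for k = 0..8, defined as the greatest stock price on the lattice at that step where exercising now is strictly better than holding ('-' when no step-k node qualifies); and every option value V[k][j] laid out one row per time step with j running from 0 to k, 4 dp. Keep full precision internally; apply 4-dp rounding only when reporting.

Δt=0.06556  u=1.09403  d=0.91405  q=0.50420  discount=0.99523
step 9 (expiry): payoffs max(K−S,0) = 56.2653 48.1323 38.3977 26.7464 12.8010 0.0000 0.0000 0.0000 0.0000 0.0000
step 8: (k=8,j=0): S=45.1886, (K−S)⁺=52.3814, hold=51.9156 ⇒ V=52.3814 exercise | (k=8,j=1): S=54.0864, (K−S)⁺=43.4836, hold=43.0178 ⇒ V=43.4836 exercise | (k=8,j=2): S=64.7363, (K−S)⁺=32.8337, hold=32.3679 ⇒ V=32.8337 exercise | (k=8,j=3): S=77.4832, (K−S)⁺=20.0868, hold=19.6210 ⇒ V=20.0868 exercise | (k=8,j=4): S=92.7400, (K−S)⁺=4.8300, hold=6.3164 ⇒ V=6.3164 continue | (k=8,j=5): S=111.0009, (K−S)⁺=0.0000, hold=0.0000 ⇒ V=0.0000 continue | (k=8,j=6): S=132.8575, (K−S)⁺=0.0000, hold=0.0000 ⇒ V=0.0000 continue | (k=8,j=7): S=159.0178, (K−S)⁺=0.0000, hold=0.0000 ⇒ V=0.0000 continue | (k=8,j=8): S=190.3292, (K−S)⁺=0.0000, hold=0.0000 ⇒ V=0.0000 continue  boundary S*=77.4832
step 7: (k=7,j=0): S=49.4377, (K−S)⁺=48.1323, hold=47.6665 ⇒ V=48.1323 exercise | (k=7,j=1): S=59.1723, (K−S)⁺=38.3977, hold=37.9319 ⇒ V=38.3977 exercise | (k=7,j=2): S=70.8236, (K−S)⁺=26.7464, hold=26.2806 ⇒ V=26.7464 exercise | (k=7,j=3): S=84.7690, (K−S)⁺=12.8010, hold=13.0810 ⇒ V=13.0810 continue | (k=7,j=4): S=101.4605, (K−S)⁺=0.0000, hold=3.1167 ⇒ V=3.1167 continue | (k=7,j=5): S=121.4385, (K−S)⁺=0.0000, hold=0.0000 ⇒ V=0.0000 continue | (k=7,j=6): S=145.3503, (K−S)⁺=0.0000, hold=0.0000 ⇒ V=0.0000 continue | (k=7,j=7): S=173.9705, (K−S)⁺=0.0000, hold=0.0000 ⇒ V=0.0000 continue  boundary S*=70.8236
step 6: (k=6,j=0): S=54.0864, (K−S)⁺=43.4836, hold=43.0178 ⇒ V=43.4836 exercise | (k=6,j=1): S=64.7363, (K−S)⁺=32.8337, hold=32.3679 ⇒ V=32.8337 exercise | (k=6,j=2): S=77.4832, (K−S)⁺=20.0868, hold=19.7615 ⇒ V=20.0868 exercise | (k=6,j=3): S=92.7400, (K−S)⁺=4.8300, hold=8.0185 ⇒ V=8.0185 continue | (k=6,j=4): S=111.0009, (K−S)⁺=0.0000, hold=1.5379 ⇒ V=1.5379 continue | (k=6,j=5): S=132.8575, (K−S)⁺=0.0000, hold=0.0000 ⇒ V=0.0000 continue | (k=6,j=6): S=159.0178, (K−S)⁺=0.0000, hold=0.0000 ⇒ V=0.0000 continue  boundary S*=77.4832
step 5: (k=5,j=0): S=59.1723, (K−S)⁺=38.3977, hold=37.9319 ⇒ V=38.3977 exercise | (k=5,j=1): S=70.8236, (K−S)⁺=26.7464, hold=26.2806 ⇒ V=26.7464 exercise | (k=5,j=2): S=84.7690, (K−S)⁺=12.8010, hold=13.9351 ⇒ V=13.9351 continue | (k=5,j=3): S=101.4605, (K−S)⁺=0.0000, hold=4.7283 ⇒ V=4.7283 continue | (k=5,j=4): S=121.4385, (K−S)⁺=0.0000, hold=0.7588 ⇒ V=0.7588 continue | (k=5,j=5): S=145.3503, (K−S)⁺=0.0000, hold=0.0000 ⇒ V=0.0000 continue  boundary S*=70.8236
step 4: (k=4,j=0): S=64.7363, (K−S)⁺=32.8337, hold=32.3679 ⇒ V=32.8337 exercise | (k=4,j=1): S=77.4832, (K−S)⁺=20.0868, hold=20.1901 ⇒ V=20.1901 continue | (k=4,j=2): S=92.7400, (K−S)⁺=4.8300, hold=9.2487 ⇒ V=9.2487 continue | (k=4,j=3): S=111.0009, (K−S)⁺=0.0000, hold=2.7139 ⇒ V=2.7139 continue | (k=4,j=4): S=132.8575, (K−S)⁺=0.0000, hold=0.3744 ⇒ V=0.3744 continue  boundary S*=64.7363
step 3: (k=3,j=0): S=70.8236, (K−S)⁺=26.7464, hold=26.3325 ⇒ V=26.7464 exercise | (k=3,j=1): S=84.7690, (K−S)⁺=12.8010, hold=14.6034 ⇒ V=14.6034 continue | (k=3,j=2): S=101.4605, (K−S)⁺=0.0000, hold=5.9254 ⇒ V=5.9254 continue | (k=3,j=3): S=121.4385, (K−S)⁺=0.0000, hold=1.5270 ⇒ V=1.5270 continue  boundary S*=70.8236
step 2: (k=2,j=0): S=77.4832, (K−S)⁺=20.0868, hold=20.5254 ⇒ V=20.5254 continue | (k=2,j=1): S=92.7400, (K−S)⁺=4.8300, hold=10.1791 ⇒ V=10.1791 continue | (k=2,j=2): S=111.0009, (K−S)⁺=0.0000, hold=3.6900 ⇒ V=3.6900 continue  boundary S*=-
step 1: (k=1,j=0): S=84.7690, (K−S)⁺=12.8010, hold=15.2357 ⇒ V=15.2357 continue | (k=1,j=1): S=101.4605, (K−S)⁺=0.0000, hold=6.8743 ⇒ V=6.8743 continue  boundary S*=-
step 0: (k=0,j=0): S=92.7400, (K−S)⁺=4.8300, hold=10.9673 ⇒ V=10.9673 continue  boundary S*=-

price = 10.9673
boundary = - - - 70.8236 64.7363 70.8236 77.4832 70.8236 77.4832
tree:
10.9673
15.2357 6.8743
20.5254 10.1791 3.6900
26.7464 14.6034 5.9254 1.5270
32.8337 20.1901 9.2487 2.7139 0.3744
38.3977 26.7464 13.9351 4.7283 0.7588 0.0000
43.4836 32.8337 20.0868 8.0185 1.5379 0.0000 0.0000
48.1323 38.3977 26.7464 13.0810 3.1167 0.0000 0.0000 0.0000
52.3814 43.4836 32.8337 20.0868 6.3164 0.0000 0.0000 0.0000 0.0000
56.2653 48.1323 38.3977 26.7464 12.8010 0.0000 0.0000 0.0000 0.0000 0.0000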